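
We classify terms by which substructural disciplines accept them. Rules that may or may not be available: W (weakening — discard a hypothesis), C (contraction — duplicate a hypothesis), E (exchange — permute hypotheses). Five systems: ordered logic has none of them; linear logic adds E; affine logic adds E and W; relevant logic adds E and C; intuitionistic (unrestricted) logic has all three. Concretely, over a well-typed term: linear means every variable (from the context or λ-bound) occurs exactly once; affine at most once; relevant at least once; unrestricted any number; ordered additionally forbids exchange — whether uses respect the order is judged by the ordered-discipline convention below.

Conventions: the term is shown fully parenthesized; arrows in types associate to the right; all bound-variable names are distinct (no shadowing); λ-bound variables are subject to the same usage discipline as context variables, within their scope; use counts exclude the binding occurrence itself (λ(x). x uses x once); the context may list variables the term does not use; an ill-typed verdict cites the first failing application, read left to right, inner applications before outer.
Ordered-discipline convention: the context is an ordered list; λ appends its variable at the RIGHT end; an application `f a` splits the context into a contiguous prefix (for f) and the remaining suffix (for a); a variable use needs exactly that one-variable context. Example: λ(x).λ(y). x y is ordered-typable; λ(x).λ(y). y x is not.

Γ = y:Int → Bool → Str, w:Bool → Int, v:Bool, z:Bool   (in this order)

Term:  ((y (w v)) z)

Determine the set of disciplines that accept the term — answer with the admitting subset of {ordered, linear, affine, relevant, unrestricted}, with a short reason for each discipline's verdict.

admitted by: ordered, linear, affine, relevant, unrestricted
variable uses: y: 1; w: 1; v: 1; z: 1
uses in reading order: y, w, v, z
typing: well-typed at Str
ordered ✓ (one use each (y, w, v, z); ordered split holds)
linear ✓ (single use per variable (y, w, v, z))
affine ✓ (y, w, v, z: no repeats, contraction unneeded)
relevant ✓ (every one of y, w, v, z appears)
unrestricted ✓ (typability at Str is all that's needed)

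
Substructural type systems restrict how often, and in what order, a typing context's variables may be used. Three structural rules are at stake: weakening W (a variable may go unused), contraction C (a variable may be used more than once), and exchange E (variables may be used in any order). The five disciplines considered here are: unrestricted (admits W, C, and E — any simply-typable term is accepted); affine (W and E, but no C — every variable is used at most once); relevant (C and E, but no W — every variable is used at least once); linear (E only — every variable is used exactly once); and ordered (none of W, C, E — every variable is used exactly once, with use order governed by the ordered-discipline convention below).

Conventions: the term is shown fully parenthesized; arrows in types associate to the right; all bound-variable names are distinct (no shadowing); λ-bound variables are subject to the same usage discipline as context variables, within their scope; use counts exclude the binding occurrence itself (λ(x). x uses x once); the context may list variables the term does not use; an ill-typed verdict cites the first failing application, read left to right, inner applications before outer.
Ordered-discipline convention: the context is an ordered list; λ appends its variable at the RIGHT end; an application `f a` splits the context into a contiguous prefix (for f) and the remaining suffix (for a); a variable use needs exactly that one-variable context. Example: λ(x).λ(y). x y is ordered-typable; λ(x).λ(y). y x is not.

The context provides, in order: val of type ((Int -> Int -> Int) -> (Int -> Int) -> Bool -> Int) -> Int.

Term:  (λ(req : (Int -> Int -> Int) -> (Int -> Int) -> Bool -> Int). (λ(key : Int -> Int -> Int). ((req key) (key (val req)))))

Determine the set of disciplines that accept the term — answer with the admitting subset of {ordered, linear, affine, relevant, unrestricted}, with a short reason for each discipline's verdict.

admitted by: relevant, unrestricted
variable uses: val: 1×, req (λ-bound): 2×, key (λ-bound): 2×
uses in reading order: req, key, key, val, req
typing: well-typed at ((Int -> Int -> Int) -> (Int -> Int) -> Bool -> Int) -> (Int -> Int -> Int) -> Bool -> Int
ordered ✗ (uses contraction: req ×2, key ×2)
linear ✗ (uses contraction: req ×2, key ×2)
affine ✗ (uses contraction: req ×2, key ×2)
relevant ✓ (none of val, req, key goes unused)
unrestricted ✓ (type-checks (((Int -> Int -> Int) -> (Int -> Int) -> Bool -> Int) -> (Int -> Int -> Int) -> Bool -> Int) and nothing is barred)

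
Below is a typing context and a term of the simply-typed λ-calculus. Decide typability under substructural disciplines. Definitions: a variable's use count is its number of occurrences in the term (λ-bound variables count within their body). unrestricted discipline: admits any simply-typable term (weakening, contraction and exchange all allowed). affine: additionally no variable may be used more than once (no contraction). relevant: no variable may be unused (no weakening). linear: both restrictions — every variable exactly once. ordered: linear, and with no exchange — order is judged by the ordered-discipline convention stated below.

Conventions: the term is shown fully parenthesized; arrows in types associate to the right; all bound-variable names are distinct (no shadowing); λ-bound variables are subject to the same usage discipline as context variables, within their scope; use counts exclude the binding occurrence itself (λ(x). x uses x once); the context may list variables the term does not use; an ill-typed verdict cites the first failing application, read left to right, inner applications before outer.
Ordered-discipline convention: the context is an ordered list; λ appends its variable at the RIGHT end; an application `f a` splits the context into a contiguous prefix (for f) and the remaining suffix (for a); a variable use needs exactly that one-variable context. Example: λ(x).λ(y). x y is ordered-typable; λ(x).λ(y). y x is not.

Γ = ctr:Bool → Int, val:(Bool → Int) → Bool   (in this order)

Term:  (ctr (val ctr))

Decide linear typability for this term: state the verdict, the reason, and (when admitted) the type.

no — repeated use of ctr ×2
variable uses: ctr: 2; val: 1
order of uses: ctr, val, ctr
typing: the term checks, with type Int
summary: ordered ✗ | linear ✗ | affine ✗ | relevant ✓ | unrestricted ✓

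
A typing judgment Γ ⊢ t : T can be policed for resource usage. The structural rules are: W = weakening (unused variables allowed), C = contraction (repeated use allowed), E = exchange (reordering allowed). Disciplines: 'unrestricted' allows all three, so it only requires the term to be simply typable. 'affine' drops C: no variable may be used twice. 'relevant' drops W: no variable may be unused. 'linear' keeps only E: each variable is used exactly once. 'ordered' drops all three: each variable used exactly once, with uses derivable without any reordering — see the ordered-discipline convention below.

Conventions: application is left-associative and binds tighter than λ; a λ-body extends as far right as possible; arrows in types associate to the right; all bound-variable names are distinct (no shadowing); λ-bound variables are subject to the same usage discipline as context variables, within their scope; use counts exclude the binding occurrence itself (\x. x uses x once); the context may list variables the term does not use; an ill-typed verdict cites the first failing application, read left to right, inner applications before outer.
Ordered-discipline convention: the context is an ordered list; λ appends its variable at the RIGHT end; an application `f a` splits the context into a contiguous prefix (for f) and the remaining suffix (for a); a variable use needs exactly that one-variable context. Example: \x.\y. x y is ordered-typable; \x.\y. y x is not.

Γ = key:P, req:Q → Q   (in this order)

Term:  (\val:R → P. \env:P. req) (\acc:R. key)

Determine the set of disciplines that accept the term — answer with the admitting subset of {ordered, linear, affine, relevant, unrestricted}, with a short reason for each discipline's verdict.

admitting disciplines: affine, unrestricted
usage: key ×1, req ×1, val (bound) ×0, env (bound) ×0, acc (bound) ×0
uses in reading order: req, key
typing: well-typed at P → Q → Q
ordered: ✗ — val, env, acc never used (weakening)
linear: ✗ — val, env, acc never used (weakening)
affine: ✓ — no duplicate uses among key, req, val, env, acc
relevant: ✗ — val, env, acc never used (weakening)
unrestricted: ✓ — typability at P → Q → Q is all that's needed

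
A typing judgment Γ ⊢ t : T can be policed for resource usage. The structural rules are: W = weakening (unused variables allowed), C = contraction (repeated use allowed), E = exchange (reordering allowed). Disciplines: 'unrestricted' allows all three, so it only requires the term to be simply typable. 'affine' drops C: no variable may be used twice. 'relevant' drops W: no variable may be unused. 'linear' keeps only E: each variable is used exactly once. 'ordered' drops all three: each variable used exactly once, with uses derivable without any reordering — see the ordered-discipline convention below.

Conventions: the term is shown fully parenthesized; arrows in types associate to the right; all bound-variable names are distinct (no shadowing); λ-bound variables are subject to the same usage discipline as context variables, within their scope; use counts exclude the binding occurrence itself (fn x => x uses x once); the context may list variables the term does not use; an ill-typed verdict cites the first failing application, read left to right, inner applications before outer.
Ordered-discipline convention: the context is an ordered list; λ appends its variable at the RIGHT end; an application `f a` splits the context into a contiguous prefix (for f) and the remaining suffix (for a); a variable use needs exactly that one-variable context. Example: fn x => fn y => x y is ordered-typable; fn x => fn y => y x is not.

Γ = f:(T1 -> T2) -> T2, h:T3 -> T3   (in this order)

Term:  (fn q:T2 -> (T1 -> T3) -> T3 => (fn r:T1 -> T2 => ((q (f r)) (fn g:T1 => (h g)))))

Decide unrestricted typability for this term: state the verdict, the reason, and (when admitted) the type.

no — not simply typable
counts: f=1, h=1, q (λ-bound)=1, r (λ-bound)=1, g (λ-bound)=1
order of uses: q, f, r, h, g
typing: ill-typed: a function awaiting T3 gets T1
all disciplines: ordered ✗; linear ✗; affine ✗; relevant ✗; unrestricted ✗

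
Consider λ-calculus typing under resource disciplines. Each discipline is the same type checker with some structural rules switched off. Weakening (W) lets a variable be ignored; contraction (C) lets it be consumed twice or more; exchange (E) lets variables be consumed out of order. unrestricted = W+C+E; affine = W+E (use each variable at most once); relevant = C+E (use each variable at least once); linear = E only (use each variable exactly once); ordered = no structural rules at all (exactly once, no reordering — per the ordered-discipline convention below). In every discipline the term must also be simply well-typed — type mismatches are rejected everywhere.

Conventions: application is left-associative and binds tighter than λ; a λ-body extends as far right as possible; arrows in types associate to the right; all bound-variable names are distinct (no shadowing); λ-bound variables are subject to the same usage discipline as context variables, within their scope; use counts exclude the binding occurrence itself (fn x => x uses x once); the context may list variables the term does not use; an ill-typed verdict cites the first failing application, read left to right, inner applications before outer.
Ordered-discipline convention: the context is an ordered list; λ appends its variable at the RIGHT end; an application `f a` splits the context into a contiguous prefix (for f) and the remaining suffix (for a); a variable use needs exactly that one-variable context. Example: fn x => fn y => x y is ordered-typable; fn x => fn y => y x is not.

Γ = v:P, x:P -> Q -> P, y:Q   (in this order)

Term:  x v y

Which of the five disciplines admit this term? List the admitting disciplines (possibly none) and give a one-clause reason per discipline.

admitted by: linear, affine, relevant, unrestricted
counts: v ×1, x ×1, y ×1
order of uses: x, v, y
typing: well-typed at P
ordered ✗ (no ordered split (uses run x, v, y))
linear ✓ (single use per variable (v, x, y))
affine ✓ (no duplicate uses among v, x, y)
relevant ✓ (at least one use each (v, x, y))
unrestricted ✓ (simply typable at P; W, C, E all held)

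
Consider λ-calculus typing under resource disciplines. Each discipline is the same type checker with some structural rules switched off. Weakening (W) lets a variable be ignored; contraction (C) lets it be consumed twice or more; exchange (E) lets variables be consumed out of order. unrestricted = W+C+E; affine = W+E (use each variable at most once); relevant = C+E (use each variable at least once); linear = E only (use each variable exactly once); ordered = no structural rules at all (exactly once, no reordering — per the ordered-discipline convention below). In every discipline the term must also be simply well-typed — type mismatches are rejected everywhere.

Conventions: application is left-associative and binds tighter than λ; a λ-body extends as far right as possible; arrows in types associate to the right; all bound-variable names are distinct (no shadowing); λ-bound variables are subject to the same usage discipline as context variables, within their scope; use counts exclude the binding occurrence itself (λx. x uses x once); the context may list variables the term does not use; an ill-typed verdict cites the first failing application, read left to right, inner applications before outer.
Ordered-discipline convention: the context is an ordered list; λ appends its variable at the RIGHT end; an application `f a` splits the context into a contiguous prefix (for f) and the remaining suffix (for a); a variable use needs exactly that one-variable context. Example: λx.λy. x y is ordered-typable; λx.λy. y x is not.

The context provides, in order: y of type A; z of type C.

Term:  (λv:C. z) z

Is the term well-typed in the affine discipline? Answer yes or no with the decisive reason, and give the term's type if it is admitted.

no — repeated use of z ×2
usage: y=0; z=2; v (λ-bound)=0
uses in reading order: z, z
typing: well-typed — term : C
per-discipline verdicts: ordered ✗ | linear ✗ | affine ✗ | relevant ✗ | unrestricted ✓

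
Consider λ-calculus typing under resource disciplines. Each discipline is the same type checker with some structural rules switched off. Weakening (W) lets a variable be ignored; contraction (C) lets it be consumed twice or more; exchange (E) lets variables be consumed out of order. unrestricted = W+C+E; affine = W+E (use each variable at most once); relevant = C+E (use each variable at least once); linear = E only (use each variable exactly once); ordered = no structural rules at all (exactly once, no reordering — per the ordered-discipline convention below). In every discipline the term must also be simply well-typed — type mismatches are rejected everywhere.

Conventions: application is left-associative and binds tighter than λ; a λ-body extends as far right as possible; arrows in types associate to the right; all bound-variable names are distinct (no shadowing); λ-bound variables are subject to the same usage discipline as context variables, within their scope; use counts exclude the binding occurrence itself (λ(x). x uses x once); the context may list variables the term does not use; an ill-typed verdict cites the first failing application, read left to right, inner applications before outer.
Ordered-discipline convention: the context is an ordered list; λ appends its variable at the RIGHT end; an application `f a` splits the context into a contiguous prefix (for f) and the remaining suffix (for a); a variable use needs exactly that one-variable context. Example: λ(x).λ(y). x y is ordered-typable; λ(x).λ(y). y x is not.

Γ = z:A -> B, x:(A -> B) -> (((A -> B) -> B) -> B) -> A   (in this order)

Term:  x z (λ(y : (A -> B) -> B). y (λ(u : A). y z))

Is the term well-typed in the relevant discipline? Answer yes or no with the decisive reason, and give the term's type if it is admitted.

no — u left unused
variable uses: z: 2×; x: 1×; y (λ-bound): 2×; u (λ-bound): 0×
left-to-right use order: x, z, y, y, z
typing: the term checks, with type A
all disciplines: ordered ✗ | linear ✗ | affine ✗ | relevant ✗ | unrestricted ✓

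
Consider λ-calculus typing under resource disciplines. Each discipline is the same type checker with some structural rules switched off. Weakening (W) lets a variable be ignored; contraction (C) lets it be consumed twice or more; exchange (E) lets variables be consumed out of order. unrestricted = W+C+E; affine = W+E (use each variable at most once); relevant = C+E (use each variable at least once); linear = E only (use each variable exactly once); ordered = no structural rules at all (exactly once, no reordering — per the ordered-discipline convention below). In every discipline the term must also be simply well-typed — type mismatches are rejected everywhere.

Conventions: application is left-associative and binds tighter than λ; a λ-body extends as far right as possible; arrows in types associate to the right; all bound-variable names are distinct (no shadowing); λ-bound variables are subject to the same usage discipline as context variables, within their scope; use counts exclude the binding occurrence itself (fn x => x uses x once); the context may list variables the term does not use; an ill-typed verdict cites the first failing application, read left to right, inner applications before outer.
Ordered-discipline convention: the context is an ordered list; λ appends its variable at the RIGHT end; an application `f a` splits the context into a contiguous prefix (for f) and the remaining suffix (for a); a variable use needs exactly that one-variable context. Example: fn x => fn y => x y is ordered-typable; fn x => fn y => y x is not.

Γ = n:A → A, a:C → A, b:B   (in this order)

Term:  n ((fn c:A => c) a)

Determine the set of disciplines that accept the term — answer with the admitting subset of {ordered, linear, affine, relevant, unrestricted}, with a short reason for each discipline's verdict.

admitted by: none
counts: n: 1, a: 1, b: 0, c [bound]: 1
left-to-right use order: n, c, a
typing: ill-typed: argument of type C → A where A is required
ordered: ✗, a type mismatch blocks all five
linear: ✗, the type mismatch rejects it
affine: ✗, not simply typable
relevant: ✗, fails simple typing
unrestricted: ✗, a type mismatch blocks all five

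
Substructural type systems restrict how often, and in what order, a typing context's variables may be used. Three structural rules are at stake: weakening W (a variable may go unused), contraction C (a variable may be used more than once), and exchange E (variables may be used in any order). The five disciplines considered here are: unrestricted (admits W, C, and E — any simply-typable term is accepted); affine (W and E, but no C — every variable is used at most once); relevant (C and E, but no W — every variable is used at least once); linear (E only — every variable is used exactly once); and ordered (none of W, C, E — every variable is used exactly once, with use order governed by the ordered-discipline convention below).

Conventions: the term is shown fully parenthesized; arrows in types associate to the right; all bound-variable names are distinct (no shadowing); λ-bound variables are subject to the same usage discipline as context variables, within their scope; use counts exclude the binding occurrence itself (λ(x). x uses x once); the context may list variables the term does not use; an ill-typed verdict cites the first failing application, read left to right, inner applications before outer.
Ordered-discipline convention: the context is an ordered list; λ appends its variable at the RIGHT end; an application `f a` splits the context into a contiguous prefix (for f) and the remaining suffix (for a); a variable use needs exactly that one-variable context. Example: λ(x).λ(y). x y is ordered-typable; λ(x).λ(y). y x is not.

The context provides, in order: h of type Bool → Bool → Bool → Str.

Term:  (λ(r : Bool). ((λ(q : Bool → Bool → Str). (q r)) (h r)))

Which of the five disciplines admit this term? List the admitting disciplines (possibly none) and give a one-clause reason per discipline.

accepted by: relevant, unrestricted
use counts: h=1, r [bound]=2, q [bound]=1
order of uses: q, r, h, r
typing: well-typed — term : Bool → Bool → Str
ordered: ✗ — uses contraction: r ×2
linear: ✗ — uses contraction: r ×2
affine: ✗ — uses contraction: r ×2
relevant: ✓ — h, r, q: all used, weakening unneeded
unrestricted: ✓ — well-typed at Bool → Bool → Str; no restrictions here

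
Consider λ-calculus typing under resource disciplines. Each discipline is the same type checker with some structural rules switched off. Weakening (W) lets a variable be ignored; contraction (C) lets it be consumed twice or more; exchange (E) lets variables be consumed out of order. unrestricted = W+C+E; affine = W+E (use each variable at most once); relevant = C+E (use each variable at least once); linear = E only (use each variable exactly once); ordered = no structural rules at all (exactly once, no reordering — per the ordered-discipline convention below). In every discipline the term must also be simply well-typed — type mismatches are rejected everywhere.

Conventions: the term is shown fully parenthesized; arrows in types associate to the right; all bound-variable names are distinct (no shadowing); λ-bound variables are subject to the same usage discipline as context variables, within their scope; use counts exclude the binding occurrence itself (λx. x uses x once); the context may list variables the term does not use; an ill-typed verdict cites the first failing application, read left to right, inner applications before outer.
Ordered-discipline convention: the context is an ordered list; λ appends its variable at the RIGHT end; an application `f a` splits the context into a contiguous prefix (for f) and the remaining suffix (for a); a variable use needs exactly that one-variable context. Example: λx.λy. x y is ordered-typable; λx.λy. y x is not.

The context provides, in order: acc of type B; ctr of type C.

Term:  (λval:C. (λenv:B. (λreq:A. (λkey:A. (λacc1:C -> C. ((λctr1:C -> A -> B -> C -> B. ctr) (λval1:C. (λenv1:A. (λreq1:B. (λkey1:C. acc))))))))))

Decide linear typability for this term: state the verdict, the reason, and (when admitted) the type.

no — val, env, req, key, acc1, ctr1, val1, env1, req1, key1 never used (weakening)
use counts: acc=1, ctr=1, val (λ-bound)=0, env (λ-bound)=0, req (λ-bound)=0, key (λ-bound)=0, acc1 (λ-bound)=0, ctr1 (λ-bound)=0, val1 (λ-bound)=0, env1 (λ-bound)=0, req1 (λ-bound)=0, key1 (λ-bound)=0
use order (left to right): ctr, acc
typing: ✓ — C -> B -> A -> A -> (C -> C) -> C
summary: ordered ✗, linear ✗, affine ✓, relevant ✗, unrestricted ✓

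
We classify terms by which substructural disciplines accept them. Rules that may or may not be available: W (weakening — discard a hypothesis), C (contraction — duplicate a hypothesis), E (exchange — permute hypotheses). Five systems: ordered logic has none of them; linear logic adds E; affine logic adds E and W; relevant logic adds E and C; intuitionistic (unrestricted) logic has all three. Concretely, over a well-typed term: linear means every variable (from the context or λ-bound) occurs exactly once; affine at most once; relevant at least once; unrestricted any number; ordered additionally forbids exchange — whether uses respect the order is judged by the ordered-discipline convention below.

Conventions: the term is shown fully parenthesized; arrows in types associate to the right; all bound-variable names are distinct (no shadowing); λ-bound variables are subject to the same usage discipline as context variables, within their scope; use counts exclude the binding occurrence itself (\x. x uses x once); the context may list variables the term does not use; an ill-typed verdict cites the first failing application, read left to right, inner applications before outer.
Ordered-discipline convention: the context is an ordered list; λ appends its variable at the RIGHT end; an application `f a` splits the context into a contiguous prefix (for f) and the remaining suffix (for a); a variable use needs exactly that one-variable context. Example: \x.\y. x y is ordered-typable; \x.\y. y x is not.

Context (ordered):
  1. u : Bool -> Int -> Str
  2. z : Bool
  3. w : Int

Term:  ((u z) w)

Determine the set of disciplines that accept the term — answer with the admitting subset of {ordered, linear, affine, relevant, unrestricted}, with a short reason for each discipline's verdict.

admitted in: ordered, linear, affine, relevant, unrestricted
variable uses: u: 1; z: 1; w: 1
left-to-right use order: u, z, w
typing: well-typed at Str
ordered: ✓, u, z, w once each; derivable with no W/C/E
linear: ✓, exactly-once usage across u, z, w
affine: ✓, at most one use each (u, z, w)
relevant: ✓, u, z, w: all used, weakening unneeded
unrestricted: ✓, simply typable at Str; W, C, E all held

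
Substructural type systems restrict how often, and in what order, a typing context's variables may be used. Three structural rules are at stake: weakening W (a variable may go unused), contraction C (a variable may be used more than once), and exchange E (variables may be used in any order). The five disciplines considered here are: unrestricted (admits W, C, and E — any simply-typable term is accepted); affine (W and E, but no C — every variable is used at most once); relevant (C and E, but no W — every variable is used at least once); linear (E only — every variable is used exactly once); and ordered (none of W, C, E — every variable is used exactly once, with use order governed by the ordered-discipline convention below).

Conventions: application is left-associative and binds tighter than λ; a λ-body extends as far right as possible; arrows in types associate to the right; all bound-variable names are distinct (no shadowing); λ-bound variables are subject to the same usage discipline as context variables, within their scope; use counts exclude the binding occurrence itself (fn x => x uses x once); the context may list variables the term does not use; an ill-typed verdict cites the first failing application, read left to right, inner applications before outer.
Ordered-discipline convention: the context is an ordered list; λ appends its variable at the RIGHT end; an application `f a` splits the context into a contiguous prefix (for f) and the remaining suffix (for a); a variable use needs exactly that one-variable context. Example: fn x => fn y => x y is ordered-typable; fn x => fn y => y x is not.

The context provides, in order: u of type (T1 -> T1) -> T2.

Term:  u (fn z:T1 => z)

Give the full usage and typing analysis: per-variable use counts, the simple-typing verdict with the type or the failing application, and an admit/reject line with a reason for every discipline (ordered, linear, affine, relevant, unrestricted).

usage: u=1, z (bound)=1
use order (left to right): u, z
typing: the term checks, with type T2
ordered: ✓, single-use (u, z), ordered derivation ok
linear: ✓, single use per variable (u, z)
affine: ✓, no duplicate uses among u, z
relevant: ✓, none of u, z goes unused
unrestricted: ✓, simply typable at T2; W, C, E all held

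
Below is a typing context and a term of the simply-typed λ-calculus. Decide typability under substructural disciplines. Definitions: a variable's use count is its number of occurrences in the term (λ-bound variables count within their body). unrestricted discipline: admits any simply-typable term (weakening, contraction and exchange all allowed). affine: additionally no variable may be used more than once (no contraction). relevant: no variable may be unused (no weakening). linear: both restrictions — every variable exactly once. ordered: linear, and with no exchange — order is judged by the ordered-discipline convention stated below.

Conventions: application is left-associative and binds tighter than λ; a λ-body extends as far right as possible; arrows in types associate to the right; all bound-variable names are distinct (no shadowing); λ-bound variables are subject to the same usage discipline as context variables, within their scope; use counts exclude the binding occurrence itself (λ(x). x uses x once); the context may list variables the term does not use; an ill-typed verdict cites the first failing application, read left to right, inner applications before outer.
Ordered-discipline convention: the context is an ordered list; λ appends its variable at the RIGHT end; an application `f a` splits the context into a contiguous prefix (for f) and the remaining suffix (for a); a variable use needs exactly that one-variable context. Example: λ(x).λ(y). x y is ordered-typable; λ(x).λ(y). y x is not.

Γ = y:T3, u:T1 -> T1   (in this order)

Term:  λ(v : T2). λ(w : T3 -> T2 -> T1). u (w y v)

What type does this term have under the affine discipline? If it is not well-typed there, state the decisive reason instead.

term : T2 -> (T3 -> T2 -> T1) -> T1
use counts: y=1; u=1; v [bound]=1; w [bound]=1
order of uses: u, w, y, v
typing: ✓ — T2 -> (T3 -> T2 -> T1) -> T1
across the five disciplines: ordered ✗ · linear ✓ · affine ✓ · relevant ✓ · unrestricted ✓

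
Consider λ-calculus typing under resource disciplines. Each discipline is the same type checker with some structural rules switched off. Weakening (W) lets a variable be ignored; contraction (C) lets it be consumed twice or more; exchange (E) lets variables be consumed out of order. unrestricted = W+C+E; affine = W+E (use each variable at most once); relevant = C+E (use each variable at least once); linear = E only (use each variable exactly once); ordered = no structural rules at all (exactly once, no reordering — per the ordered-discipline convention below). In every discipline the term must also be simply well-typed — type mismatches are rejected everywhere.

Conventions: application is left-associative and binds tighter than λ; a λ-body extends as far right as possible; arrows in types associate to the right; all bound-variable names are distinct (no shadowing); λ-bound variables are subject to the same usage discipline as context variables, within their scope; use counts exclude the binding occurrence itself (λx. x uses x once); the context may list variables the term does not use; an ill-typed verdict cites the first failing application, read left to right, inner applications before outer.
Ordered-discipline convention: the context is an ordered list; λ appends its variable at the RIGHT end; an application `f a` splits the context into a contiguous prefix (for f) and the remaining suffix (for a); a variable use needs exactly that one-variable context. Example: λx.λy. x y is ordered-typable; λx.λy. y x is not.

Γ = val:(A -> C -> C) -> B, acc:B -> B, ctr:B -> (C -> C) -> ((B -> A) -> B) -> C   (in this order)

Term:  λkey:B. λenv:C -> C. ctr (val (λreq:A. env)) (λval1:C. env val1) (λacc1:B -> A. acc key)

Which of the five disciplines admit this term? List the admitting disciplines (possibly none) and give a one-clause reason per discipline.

accepted by: unrestricted
variable uses: val=1, acc=1, ctr=1, key (bound)=1, env (bound)=2, req (bound)=0, val1 (bound)=1, acc1 (bound)=0
left-to-right use order: ctr, val, env, env, val1, acc, key
typing: well-typed at B -> (C -> C) -> C
ordered ✗ (repeated use of env ×2; req, acc1 never used (weakening))
linear ✗ (repeated use of env ×2; req, acc1 never used (weakening))
affine ✗ (repeated use of env ×2)
relevant ✗ (req, acc1 never used (weakening))
unrestricted ✓ (typability at B -> (C -> C) -> C is all that's needed)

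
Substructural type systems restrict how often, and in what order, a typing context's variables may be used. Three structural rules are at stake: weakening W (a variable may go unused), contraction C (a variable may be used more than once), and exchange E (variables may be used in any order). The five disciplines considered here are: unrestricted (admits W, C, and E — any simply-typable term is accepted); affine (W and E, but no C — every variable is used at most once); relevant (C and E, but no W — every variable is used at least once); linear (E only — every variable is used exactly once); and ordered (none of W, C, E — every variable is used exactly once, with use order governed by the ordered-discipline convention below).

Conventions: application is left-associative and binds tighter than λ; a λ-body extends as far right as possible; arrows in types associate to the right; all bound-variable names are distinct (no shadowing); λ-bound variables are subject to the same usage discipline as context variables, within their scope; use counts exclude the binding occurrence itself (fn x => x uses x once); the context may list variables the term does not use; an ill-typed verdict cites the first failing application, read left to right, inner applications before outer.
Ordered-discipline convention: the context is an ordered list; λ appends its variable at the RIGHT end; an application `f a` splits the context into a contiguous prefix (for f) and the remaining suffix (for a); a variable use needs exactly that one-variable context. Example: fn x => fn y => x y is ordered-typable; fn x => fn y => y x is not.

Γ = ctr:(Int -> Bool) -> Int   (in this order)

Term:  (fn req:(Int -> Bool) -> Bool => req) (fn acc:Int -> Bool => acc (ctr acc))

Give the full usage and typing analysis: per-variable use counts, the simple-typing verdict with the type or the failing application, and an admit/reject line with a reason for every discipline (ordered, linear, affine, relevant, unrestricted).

variable uses: ctr ×1; req (bound) ×1; acc (bound) ×2
order of uses: req, acc, ctr, acc
typing: well-typed — term : (Int -> Bool) -> Bool
ordered: ✗ — uses contraction: acc ×2
linear: ✗ — uses contraction: acc ×2
affine: ✗ — uses contraction: acc ×2
relevant: ✓ — ctr, req, acc: all used, weakening unneeded
unrestricted: ✓ — well-typed at (Int -> Bool) -> Bool; no restrictions here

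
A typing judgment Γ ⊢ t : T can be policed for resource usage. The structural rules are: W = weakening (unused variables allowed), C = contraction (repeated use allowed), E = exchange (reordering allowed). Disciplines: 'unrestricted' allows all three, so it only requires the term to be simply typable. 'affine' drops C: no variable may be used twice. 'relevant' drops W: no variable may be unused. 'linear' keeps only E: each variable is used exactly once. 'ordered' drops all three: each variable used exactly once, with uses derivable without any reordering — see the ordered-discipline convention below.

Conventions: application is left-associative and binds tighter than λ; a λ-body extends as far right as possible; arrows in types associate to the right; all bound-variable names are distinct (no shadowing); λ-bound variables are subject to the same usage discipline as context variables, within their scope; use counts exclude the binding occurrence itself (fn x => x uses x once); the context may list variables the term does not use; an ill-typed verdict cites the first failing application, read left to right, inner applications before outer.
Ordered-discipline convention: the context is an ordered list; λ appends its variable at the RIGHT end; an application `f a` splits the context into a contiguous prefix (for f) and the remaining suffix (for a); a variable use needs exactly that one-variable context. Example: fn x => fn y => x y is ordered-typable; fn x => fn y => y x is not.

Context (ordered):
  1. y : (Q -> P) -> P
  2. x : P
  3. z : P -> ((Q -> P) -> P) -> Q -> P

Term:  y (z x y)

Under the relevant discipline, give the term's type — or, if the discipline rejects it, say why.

term : P
usage: y ×2; x ×1; z ×1
uses in reading order: y, z, x, y
typing: well-typed — term : P
per-discipline verdicts: ordered ✗, linear ✗, affine ✗, relevant ✓, unrestricted ✓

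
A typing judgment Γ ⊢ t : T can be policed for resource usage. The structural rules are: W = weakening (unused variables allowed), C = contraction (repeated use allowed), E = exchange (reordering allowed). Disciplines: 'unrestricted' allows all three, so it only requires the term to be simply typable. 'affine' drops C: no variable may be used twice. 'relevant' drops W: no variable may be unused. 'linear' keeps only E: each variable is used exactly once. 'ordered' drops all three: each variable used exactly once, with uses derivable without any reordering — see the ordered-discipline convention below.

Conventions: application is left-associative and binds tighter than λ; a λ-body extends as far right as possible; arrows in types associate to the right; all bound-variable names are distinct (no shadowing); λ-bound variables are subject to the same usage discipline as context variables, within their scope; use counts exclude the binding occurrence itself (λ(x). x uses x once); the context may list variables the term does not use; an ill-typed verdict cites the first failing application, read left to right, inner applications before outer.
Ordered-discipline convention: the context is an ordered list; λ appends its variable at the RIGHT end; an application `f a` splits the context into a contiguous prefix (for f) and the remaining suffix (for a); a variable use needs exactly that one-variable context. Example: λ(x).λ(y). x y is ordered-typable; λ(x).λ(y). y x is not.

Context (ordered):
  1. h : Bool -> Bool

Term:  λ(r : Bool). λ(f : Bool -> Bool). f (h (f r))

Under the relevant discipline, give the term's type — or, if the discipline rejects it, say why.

term : Bool -> (Bool -> Bool) -> Bool
variable uses: h=1; r (bound)=1; f (bound)=2
use order (left to right): f, h, f, r
typing: well-typed at Bool -> (Bool -> Bool) -> Bool
across the five disciplines: ordered ✗; linear ✗; affine ✗; relevant ✓; unrestricted ✓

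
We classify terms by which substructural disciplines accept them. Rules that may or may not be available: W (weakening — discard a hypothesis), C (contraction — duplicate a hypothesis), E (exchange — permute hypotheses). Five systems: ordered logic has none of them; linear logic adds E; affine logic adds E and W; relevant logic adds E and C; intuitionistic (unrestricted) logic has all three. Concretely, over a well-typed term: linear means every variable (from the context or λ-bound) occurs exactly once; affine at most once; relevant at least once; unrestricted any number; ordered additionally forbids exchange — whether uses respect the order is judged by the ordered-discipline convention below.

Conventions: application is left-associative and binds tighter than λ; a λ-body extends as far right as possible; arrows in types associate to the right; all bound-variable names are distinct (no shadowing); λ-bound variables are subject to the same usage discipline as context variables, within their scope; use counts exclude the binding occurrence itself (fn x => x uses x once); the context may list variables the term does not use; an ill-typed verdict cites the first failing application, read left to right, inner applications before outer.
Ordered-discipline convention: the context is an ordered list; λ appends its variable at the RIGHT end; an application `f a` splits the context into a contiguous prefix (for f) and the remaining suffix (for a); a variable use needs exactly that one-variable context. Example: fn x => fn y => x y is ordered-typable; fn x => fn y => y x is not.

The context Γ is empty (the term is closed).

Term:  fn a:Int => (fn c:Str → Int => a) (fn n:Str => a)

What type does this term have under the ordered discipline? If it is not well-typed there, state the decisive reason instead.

not well-typed under ordered — needs contraction — a ×2; c, n never used (weakening)
use counts: a (bound)=2; c (bound)=0; n (bound)=0
use order (left to right): a, a
typing: the term checks, with type Int → Int
summary: ordered ✗ | linear ✗ | affine ✗ | relevant ✗ | unrestricted ✓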